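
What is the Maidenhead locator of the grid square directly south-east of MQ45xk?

Longitude subsquare x = 23; +1 → 24, wraps to 0 = a, carry into square.
Longitude square 4; +1 → 5.
Latitude subsquare k = 10; −1 → 9 = j.

MQ55aj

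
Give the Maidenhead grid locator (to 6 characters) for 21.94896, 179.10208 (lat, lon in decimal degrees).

Add 180° to longitude and 90° to latitude: 359.1021, 111.9490.
Field: lon ⌊359.1021/20⌋ = 17 → R; lat ⌊111.9490/10⌋ = 11 → L.
Square: lon ⌊19.1021/2⌋ = 9; lat ⌊1.9490/1⌋ = 1.
Subsquare: lon ⌊1.1021/0.0833333⌋ = 13 → n; lat ⌊0.9490/0.0416667⌋ = 22 → w.

RL91nw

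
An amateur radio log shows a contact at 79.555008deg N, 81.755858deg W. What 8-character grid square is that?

Add 180° to longitude and 90° to latitude: 98.24414, 169.55501.
Field: 98.24414/20 → 4 → E, 169.55501/10 → 16 → Q; chars EQ.
Square: 18.24414/2 → 9, 9.55501/1 → 9; chars 99.
Subsquare: 0.24414/0.0833333 → 2 → c, 0.55501/0.0416667 → 13 → n; chars cn.
Extended square: 0.07748/0.00833333 → 9, 0.01334/0.00416667 → 3; chars 93.

EQ99cn93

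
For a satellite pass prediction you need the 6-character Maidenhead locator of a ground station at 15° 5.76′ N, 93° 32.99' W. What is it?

Add 180° to longitude and 90° to latitude: 86.4502, 105.0960.
Field: lon ⌊86.4502/20⌋ = 4 → E; lat ⌊105.0960/10⌋ = 10 → K.
Square: lon ⌊6.4502/2⌋ = 3; lat ⌊5.0960/1⌋ = 5.
Subsquare: lon ⌊0.4502/0.0833333⌋ = 5 → f; lat ⌊0.0960/0.0416667⌋ = 2 → c.

EK35fc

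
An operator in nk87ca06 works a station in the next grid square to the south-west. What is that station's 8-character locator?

Longitude extended square 0; −1 → -1, wraps to 9, carry into subsquare.
Longitude subsquare c = 2; −1 → 1 = b.
Latitude extended square 6; −1 → 5.

NK87ba95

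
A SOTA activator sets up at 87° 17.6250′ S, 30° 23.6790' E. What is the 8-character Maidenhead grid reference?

KA52eq79

Add 180° to longitude and 90° to latitude: 210.39465, 2.70625.
Field (20°×10°, letters A–R): lon ⌊210.39465/20⌋ = 10 → K; lat ⌊2.70625/10⌋ = 0 → A.
Square (2°×1°, digits 0–9): lon ⌊10.39465/2⌋ = 5; lat ⌊2.70625/1⌋ = 2.
Subsquare (5′×2.5′, letters a–x): lon ⌊0.39465/0.0833333⌋ = 4 → e; lat ⌊0.70625/0.0416667⌋ = 16 → q.
Extended square (30″×15″, digits 0–9): lon ⌊0.06132/0.00833333⌋ = 7; lat ⌊0.03958/0.00416667⌋ = 9.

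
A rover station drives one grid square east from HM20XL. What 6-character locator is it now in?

Longitude subsquare x = 23; +1 → 24, wraps to 0 = a, carry into square.
Longitude square 2; +1 → 3.
The latitude characters are unchanged.

HM30al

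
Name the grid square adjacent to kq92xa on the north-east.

Longitude subsquare x = 23; +1 → 24, wraps to 0 = a, carry into square.
Longitude square 9; +1 → 10, wraps to 0, carry into field.
Longitude field K = 10; +1 → 11 = L.
Latitude subsquare a = 0; +1 → 1 = b.

LQ02ab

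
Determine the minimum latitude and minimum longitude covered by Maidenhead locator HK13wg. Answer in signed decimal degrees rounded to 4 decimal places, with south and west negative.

13.2500, -36.1667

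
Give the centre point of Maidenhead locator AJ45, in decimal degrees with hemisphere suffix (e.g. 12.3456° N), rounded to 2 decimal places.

Field A=0, J=9: +0·20° lon, +9·10° lat → SW at lon -180°, lat 0°.
Square 4, 5: +4·2° lon, +5·1° lat → SW at lon -172°, lat 5°.
Cell spans 2° lon × 1° lat. Centre is SW corner plus half of each.
latitude 5.50° N, longitude 171.00° W.

5.50° N, 171.00° W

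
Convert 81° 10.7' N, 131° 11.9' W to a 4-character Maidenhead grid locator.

CR41

Add 180° to longitude and 90° to latitude: 48.80, 171.18.
Field: 48.80/20 → 2 → C, 171.18/10 → 17 → R; chars CR.
Square: 8.80/2 → 4, 1.18/1 → 1; chars 41.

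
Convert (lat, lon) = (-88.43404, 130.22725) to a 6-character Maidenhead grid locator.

Offset from 180°W / 90°S: lon 310.2273°, lat 1.5660°.
Field: 310.2273/20 → 15 → P, 1.5660/10 → 0 → A; chars PA.
Square: 10.2273/2 → 5, 1.5660/1 → 1; chars 51.
Subsquare: 0.2273/0.0833333 → 2 → c, 0.5660/0.0416667 → 13 → n; chars cn.

PA51cn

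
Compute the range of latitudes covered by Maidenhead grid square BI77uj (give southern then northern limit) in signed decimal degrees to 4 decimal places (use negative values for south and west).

-2.6250, -2.5833

Field B=1, I=8: +1·20° lon, +8·10° lat → SW at lon -160°, lat -10°.
Square 7, 7: +7·2° lon, +7·1° lat → SW at lon -146°, lat -3°.
Subsquare u=20, j=9: +20·0.0833333° lon, +9·0.0416667° lat → SW at lon -144.333°, lat -2.625°.
Cell spans 0.0833333° lon × 0.0416667° lat.
south -2.6250, north -2.5833.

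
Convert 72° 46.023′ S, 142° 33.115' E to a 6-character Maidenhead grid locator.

QB17gf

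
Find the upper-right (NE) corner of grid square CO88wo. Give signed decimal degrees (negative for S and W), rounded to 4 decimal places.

58.6250, -122.0833

Field C=2, O=14: +2·20° lon, +14·10° lat → SW at lon -140°, lat 50°.
Square 8, 8: +8·2° lon, +8·1° lat → SW at lon -124°, lat 58°.
Subsquare w=22, o=14: +22·0.0833333° lon, +14·0.0416667° lat → SW at lon -122.167°, lat 58.5833°.
Cell spans 0.0833333° lon × 0.0416667° lat. NE corner is SW corner plus one full cell.
latitude 58.6250, longitude -122.0833.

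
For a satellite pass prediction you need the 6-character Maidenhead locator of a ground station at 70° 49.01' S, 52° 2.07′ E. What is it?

LB69ae

Shift to the Maidenhead origin (180°W, 90°S): lon 232.0345, lat 19.1832.
Field: 232.0345/20 → 11 → L, 19.1832/10 → 1 → B; chars LB.
Square: 12.0345/2 → 6, 9.1832/1 → 9; chars 69.
Subsquare: 0.0345/0.0833333 → 0 → a, 0.1832/0.0416667 → 4 → e; chars ae.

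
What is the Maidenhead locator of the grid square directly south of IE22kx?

IE22kw

Latitude subsquare x = 23; −1 → 22 = w.
The longitude characters are unchanged.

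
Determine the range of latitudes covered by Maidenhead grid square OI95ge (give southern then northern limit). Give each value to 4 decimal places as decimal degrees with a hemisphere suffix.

Field O=14, I=8: +14·20° lon, +8·10° lat → SW at lon 100°, lat -10°.
Square 9, 5: +9·2° lon, +5·1° lat → SW at lon 118°, lat -5°.
Subsquare g=6, e=4: +6·0.0833333° lon, +4·0.0416667° lat → SW at lon 118.5°, lat -4.83333°.
Cell spans 0.0833333° lon × 0.0416667° lat.
south 4.8333° S, north 4.7917° S.

4.8333° S, 4.7917° S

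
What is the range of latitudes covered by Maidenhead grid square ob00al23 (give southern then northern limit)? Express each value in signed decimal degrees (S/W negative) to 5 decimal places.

Field O=14, B=1: +14·20° lon, +1·10° lat → SW at lon 100°, lat -80°.
Square 0, 0: +0·2° lon, +0·1° lat → SW at lon 100°, lat -80°.
Subsquare a=0, l=11: +0·0.0833333° lon, +11·0.0416667° lat → SW at lon 100°, lat -79.5417°.
Extended square 2, 3: +2·0.00833333° lon, +3·0.00416667° lat → SW at lon 100.017°, lat -79.5292°.
Cell spans 0.00833333° lon × 0.00416667° lat.
south -79.52917, north -79.52500.

-79.52917, -79.52500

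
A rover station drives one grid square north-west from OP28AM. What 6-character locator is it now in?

OP18xn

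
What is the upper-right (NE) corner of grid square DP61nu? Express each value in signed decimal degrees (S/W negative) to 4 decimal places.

Field D=3, P=15: +3·20° lon, +15·10° lat → SW at lon -120°, lat 60°.
Square 6, 1: +6·2° lon, +1·1° lat → SW at lon -108°, lat 61°.
Subsquare n=13, u=20: +13·0.0833333° lon, +20·0.0416667° lat → SW at lon -106.917°, lat 61.8333°.
Cell spans 0.0833333° lon × 0.0416667° lat. NE corner is SW corner plus one full cell.
latitude 61.8750, longitude -106.8333.

61.8750, -106.8333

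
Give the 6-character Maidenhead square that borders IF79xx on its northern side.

IG70xa

Latitude subsquare x = 23; +1 → 24, wraps to 0 = a, carry into square.
Latitude square 9; +1 → 10, wraps to 0, carry into field.
Latitude field F = 5; +1 → 6 = G.
The longitude characters are unchanged.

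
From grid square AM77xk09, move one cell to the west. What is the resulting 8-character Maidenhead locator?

AM77wk99

Longitude extended square 0; −1 → -1, wraps to 9, carry into subsquare.
Longitude subsquare x = 23; −1 → 22 = w.
The latitude characters are unchanged.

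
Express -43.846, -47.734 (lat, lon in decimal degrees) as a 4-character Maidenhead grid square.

GE66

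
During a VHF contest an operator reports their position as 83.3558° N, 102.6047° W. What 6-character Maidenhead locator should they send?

Add 180° to longitude and 90° to latitude: 77.3953, 173.3558.
Field: 77.3953/20 → 3 → D, 173.3558/10 → 17 → R; chars DR.
Square: 17.3953/2 → 8, 3.3558/1 → 3; chars 83.
Subsquare: 1.3953/0.0833333 → 16 → q, 0.3558/0.0416667 → 8 → i; chars qi.

DR83qi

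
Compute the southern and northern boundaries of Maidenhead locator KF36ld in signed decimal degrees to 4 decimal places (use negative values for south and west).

-33.8750, -33.8333

Field K=10, F=5: +10·20° lon, +5·10° lat → SW at lon 20°, lat -40°.
Square 3, 6: +3·2° lon, +6·1° lat → SW at lon 26°, lat -34°.
Subsquare l=11, d=3: +11·0.0833333° lon, +3·0.0416667° lat → SW at lon 26.9167°, lat -33.875°.
Cell spans 0.0833333° lon × 0.0416667° lat.
south -33.8750, north -33.8333.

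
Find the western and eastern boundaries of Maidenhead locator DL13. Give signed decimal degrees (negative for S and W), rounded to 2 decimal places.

-118.00, -116.00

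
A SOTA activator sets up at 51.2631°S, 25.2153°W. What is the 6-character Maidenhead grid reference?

HD78jr

Offset from 180°W / 90°S: lon 154.7847°, lat 38.7369°.
Field (20°×10°, letters A–R): lon ⌊154.7847/20⌋ = 7 → H; lat ⌊38.7369/10⌋ = 3 → D.
Square (2°×1°, digits 0–9): lon ⌊14.7847/2⌋ = 7; lat ⌊8.7369/1⌋ = 8.
Subsquare (5′×2.5′, letters a–x): lon ⌊0.7847/0.0833333⌋ = 9 → j; lat ⌊0.7369/0.0416667⌋ = 17 → r.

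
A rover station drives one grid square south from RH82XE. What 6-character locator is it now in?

Latitude subsquare e = 4; −1 → 3 = d.
The longitude characters are unchanged.

RH82xd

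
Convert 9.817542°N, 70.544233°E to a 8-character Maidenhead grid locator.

MJ59gt56

Offset from 180°W / 90°S: lon 250.54423°, lat 99.81754°.
Field (20°×10°, letters A–R): lon ⌊250.54423/20⌋ = 12 → M; lat ⌊99.81754/10⌋ = 9 → J.
Square (2°×1°, digits 0–9): lon ⌊10.54423/2⌋ = 5; lat ⌊9.81754/1⌋ = 9.
Subsquare (5′×2.5′, letters a–x): lon ⌊0.54423/0.0833333⌋ = 6 → g; lat ⌊0.81754/0.0416667⌋ = 19 → t.
Extended square (30″×15″, digits 0–9): lon ⌊0.04423/0.00833333⌋ = 5; lat ⌊0.02588/0.00416667⌋ = 6.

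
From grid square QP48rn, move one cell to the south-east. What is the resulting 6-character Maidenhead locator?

QP48sm

Longitude subsquare r = 17; +1 → 18 = s.
Latitude subsquare n = 13; −1 → 12 = m.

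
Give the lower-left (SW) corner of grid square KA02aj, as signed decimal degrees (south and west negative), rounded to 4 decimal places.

Field K=10, A=0: +10·20° lon, +0·10° lat → SW at lon 20°, lat -90°.
Square 0, 2: +0·2° lon, +2·1° lat → SW at lon 20°, lat -88°.
Subsquare a=0, j=9: +0·0.0833333° lon, +9·0.0416667° lat → SW at lon 20°, lat -87.625°.
latitude -87.6250, longitude 20.0000.

-87.6250, 20.0000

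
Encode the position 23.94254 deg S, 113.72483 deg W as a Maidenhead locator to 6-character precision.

DG36db

Shift to the Maidenhead origin (180°W, 90°S): lon 66.2752, lat 66.0575.
Field: 66.2752/20 → 3 → D, 66.0575/10 → 6 → G; chars DG.
Square: 6.2752/2 → 3, 6.0575/1 → 6; chars 36.
Subsquare: 0.2752/0.0833333 → 3 → d, 0.0575/0.0416667 → 1 → b; chars db.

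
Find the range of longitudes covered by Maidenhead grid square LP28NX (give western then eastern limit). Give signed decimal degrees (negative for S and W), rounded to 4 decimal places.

45.0833, 45.1667

Field L=11, P=15: +11·20° lon, +15·10° lat → SW at lon 40°, lat 60°.
Square 2, 8: +2·2° lon, +8·1° lat → SW at lon 44°, lat 68°.
Subsquare n=13, x=23: +13·0.0833333° lon, +23·0.0416667° lat → SW at lon 45.0833°, lat 68.9583°.
Cell spans 0.0833333° lon × 0.0416667° lat.
west 45.0833, east 45.1667.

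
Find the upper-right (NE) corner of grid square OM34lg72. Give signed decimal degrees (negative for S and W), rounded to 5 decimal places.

Field O=14, M=12: +14·20° lon, +12·10° lat → SW at lon 100°, lat 30°.
Square 3, 4: +3·2° lon, +4·1° lat → SW at lon 106°, lat 34°.
Subsquare l=11, g=6: +11·0.0833333° lon, +6·0.0416667° lat → SW at lon 106.917°, lat 34.25°.
Extended square 7, 2: +7·0.00833333° lon, +2·0.00416667° lat → SW at lon 106.975°, lat 34.2583°.
Cell spans 0.00833333° lon × 0.00416667° lat. NE corner is SW corner plus one full cell.
latitude 34.26250, longitude 106.98333.

34.26250, 106.98333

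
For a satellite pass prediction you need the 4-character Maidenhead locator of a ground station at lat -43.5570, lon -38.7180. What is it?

HE06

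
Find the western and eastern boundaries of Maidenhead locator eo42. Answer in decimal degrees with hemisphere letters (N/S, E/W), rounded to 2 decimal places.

92.00° W, 90.00° W

Field E=4, O=14: +4·20° lon, +14·10° lat → SW at lon -100°, lat 50°.
Square 4, 2: +4·2° lon, +2·1° lat → SW at lon -92°, lat 52°.
Cell spans 2° lon × 1° lat.
west 92.00° W, east 90.00° W.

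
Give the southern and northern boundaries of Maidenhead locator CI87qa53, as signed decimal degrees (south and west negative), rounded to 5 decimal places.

-2.98750, -2.98333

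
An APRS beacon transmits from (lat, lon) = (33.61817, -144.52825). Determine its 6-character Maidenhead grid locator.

BM73ro

Offset from 180°W / 90°S: lon 35.4717°, lat 123.6182°.
Field: 35.4717/20 → 1 → B, 123.6182/10 → 12 → M; chars BM.
Square: 15.4717/2 → 7, 3.6182/1 → 3; chars 73.
Subsquare: 1.4717/0.0833333 → 17 → r, 0.6182/0.0416667 → 14 → o; chars ro.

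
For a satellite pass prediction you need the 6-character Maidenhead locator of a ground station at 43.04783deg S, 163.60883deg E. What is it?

RE16tw

Add 180° to longitude and 90° to latitude: 343.6088, 46.9522.
Field: lon ⌊343.6088/20⌋ = 17 → R; lat ⌊46.9522/10⌋ = 4 → E.
Square: lon ⌊3.6088/2⌋ = 1; lat ⌊6.9522/1⌋ = 6.
Subsquare: lon ⌊1.6088/0.0833333⌋ = 19 → t; lat ⌊0.9522/0.0416667⌋ = 22 → w.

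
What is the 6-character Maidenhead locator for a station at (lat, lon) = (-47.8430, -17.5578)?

IE12fd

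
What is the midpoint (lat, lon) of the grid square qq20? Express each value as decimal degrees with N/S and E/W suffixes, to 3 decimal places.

70.500° N, 145.000° E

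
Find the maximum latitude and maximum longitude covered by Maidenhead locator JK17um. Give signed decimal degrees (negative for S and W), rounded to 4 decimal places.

17.5417, 3.7500

Field J=9, K=10: +9·20° lon, +10·10° lat → SW at lon 0°, lat 10°.
Square 1, 7: +1·2° lon, +7·1° lat → SW at lon 2°, lat 17°.
Subsquare u=20, m=12: +20·0.0833333° lon, +12·0.0416667° lat → SW at lon 3.66667°, lat 17.5°.
Cell spans 0.0833333° lon × 0.0416667° lat. NE corner is SW corner plus one full cell.
latitude 17.5417, longitude 3.7500.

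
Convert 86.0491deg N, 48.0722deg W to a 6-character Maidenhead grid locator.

GR56xb

Add 180° to longitude and 90° to latitude: 131.9278, 176.0491.
Field (20°×10°, letters A–R): 131.9278/20 → 6 → G, 176.0491/10 → 17 → R; chars GR.
Square (2°×1°, digits 0–9): 11.9278/2 → 5, 6.0491/1 → 6; chars 56.
Subsquare (5′×2.5′, letters a–x): 1.9278/0.0833333 → 23 → x, 0.0491/0.0416667 → 1 → b; chars xb.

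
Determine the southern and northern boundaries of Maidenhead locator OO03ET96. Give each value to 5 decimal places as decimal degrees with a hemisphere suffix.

53.81667° N, 53.82083° N

Field O=14, O=14: +14·20° lon, +14·10° lat → SW at lon 100°, lat 50°.
Square 0, 3: +0·2° lon, +3·1° lat → SW at lon 100°, lat 53°.
Subsquare e=4, t=19: +4·0.0833333° lon, +19·0.0416667° lat → SW at lon 100.333°, lat 53.7917°.
Extended square 9, 6: +9·0.00833333° lon, +6·0.00416667° lat → SW at lon 100.408°, lat 53.8167°.
Cell spans 0.00833333° lon × 0.00416667° lat.
south 53.81667° N, north 53.82083° N.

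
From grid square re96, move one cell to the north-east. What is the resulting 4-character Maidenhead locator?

Longitude square 9; +1 → 10, wraps to 0, carry into field.
Longitude field R = 17; +1 → 18, wraps to 0 = A, wrapping around the antimeridian.
Latitude square 6; +1 → 7.

AE07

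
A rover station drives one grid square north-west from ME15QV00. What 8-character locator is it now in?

ME15pv91

Longitude extended square 0; −1 → -1, wraps to 9, carry into subsquare.
Longitude subsquare q = 16; −1 → 15 = p.
Latitude extended square 0; +1 → 1.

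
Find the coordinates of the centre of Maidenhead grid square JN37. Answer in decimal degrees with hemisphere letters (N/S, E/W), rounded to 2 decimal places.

Field J=9, N=13: +9·20° lon, +13·10° lat → SW at lon 0°, lat 40°.
Square 3, 7: +3·2° lon, +7·1° lat → SW at lon 6°, lat 47°.
Cell spans 2° lon × 1° lat. Centre is SW corner plus half of each.
latitude 47.50° N, longitude 7.00° E.

47.50° N, 7.00° E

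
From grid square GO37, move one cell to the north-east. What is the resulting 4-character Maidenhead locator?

Longitude square 3; +1 → 4.
Latitude square 7; +1 → 8.

GO48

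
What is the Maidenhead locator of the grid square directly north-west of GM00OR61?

GM00or52

Longitude extended square 6; −1 → 5.
Latitude extended square 1; +1 → 2.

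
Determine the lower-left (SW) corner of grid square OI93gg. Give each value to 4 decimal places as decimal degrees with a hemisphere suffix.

6.7500° S, 118.5000° E

Field O=14, I=8: +14·20° lon, +8·10° lat → SW at lon 100°, lat -10°.
Square 9, 3: +9·2° lon, +3·1° lat → SW at lon 118°, lat -7°.
Subsquare g=6, g=6: +6·0.0833333° lon, +6·0.0416667° lat → SW at lon 118.5°, lat -6.75°.
latitude 6.7500° S, longitude 118.5000° E.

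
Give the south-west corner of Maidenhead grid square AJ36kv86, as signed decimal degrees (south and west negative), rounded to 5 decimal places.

6.90000, -173.10000

Field A=0, J=9: +0·20° lon, +9·10° lat → SW at lon -180°, lat 0°.
Square 3, 6: +3·2° lon, +6·1° lat → SW at lon -174°, lat 6°.
Subsquare k=10, v=21: +10·0.0833333° lon, +21·0.0416667° lat → SW at lon -173.167°, lat 6.875°.
Extended square 8, 6: +8·0.00833333° lon, +6·0.00416667° lat → SW at lon -173.1°, lat 6.9°.
latitude 6.90000, longitude -173.10000.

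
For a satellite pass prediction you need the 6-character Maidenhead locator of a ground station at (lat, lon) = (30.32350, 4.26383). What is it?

JM20dh

Offset from 180°W / 90°S: lon 184.2638°, lat 120.3235°.
Field (20°×10°, letters A–R): 184.2638/20 → 9 → J, 120.3235/10 → 12 → M; chars JM.
Square (2°×1°, digits 0–9): 4.2638/2 → 2, 0.3235/1 → 0; chars 20.
Subsquare (5′×2.5′, letters a–x): 0.2638/0.0833333 → 3 → d, 0.3235/0.0416667 → 7 → h; chars dh.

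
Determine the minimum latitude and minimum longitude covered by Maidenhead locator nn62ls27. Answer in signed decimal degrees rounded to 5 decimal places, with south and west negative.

Field N=13, N=13: +13·20° lon, +13·10° lat → SW at lon 80°, lat 40°.
Square 6, 2: +6·2° lon, +2·1° lat → SW at lon 92°, lat 42°.
Subsquare l=11, s=18: +11·0.0833333° lon, +18·0.0416667° lat → SW at lon 92.9167°, lat 42.75°.
Extended square 2, 7: +2·0.00833333° lon, +7·0.00416667° lat → SW at lon 92.9333°, lat 42.7792°.
latitude 42.77917, longitude 92.93333.

42.77917, 92.93333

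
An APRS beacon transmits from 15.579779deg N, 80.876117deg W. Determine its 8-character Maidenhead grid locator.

EK95nn49

Offset from 180°W / 90°S: lon 99.12388°, lat 105.57978°.
Field (20°×10°, letters A–R): lon ⌊99.12388/20⌋ = 4 → E; lat ⌊105.57978/10⌋ = 10 → K.
Square (2°×1°, digits 0–9): lon ⌊19.12388/2⌋ = 9; lat ⌊5.57978/1⌋ = 5.
Subsquare (5′×2.5′, letters a–x): lon ⌊1.12388/0.0833333⌋ = 13 → n; lat ⌊0.57978/0.0416667⌋ = 13 → n.
Extended square (30″×15″, digits 0–9): lon ⌊0.04055/0.00833333⌋ = 4; lat ⌊0.03811/0.00416667⌋ = 9.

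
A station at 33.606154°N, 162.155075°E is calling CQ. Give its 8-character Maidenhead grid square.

Offset from 180°W / 90°S: lon 342.15508°, lat 123.60615°.
Field (20°×10°, letters A–R): 342.15508/20 → 17 → R, 123.60615/10 → 12 → M; chars RM.
Square (2°×1°, digits 0–9): 2.15508/2 → 1, 3.60615/1 → 3; chars 13.
Subsquare (5′×2.5′, letters a–x): 0.15508/0.0833333 → 1 → b, 0.60615/0.0416667 → 14 → o; chars bo.
Extended square (30″×15″, digits 0–9): 0.07174/0.00833333 → 8, 0.02282/0.00416667 → 5; chars 85.

RM13bo85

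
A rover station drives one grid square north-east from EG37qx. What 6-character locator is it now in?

Longitude subsquare q = 16; +1 → 17 = r.
Latitude subsquare x = 23; +1 → 24, wraps to 0 = a, carry into square.
Latitude square 7; +1 → 8.

EG38ra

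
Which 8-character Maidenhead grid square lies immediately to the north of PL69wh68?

Latitude extended square 8; +1 → 9.
The longitude characters are unchanged.

PL69wh69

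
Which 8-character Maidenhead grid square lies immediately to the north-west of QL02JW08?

QL02iw99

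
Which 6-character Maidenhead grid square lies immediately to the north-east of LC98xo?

MC08ap

Longitude subsquare x = 23; +1 → 24, wraps to 0 = a, carry into square.
Longitude square 9; +1 → 10, wraps to 0, carry into field.
Longitude field L = 11; +1 → 12 = M.
Latitude subsquare o = 14; +1 → 15 = p.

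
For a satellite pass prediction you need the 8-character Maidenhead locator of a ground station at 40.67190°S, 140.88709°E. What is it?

QE09kh68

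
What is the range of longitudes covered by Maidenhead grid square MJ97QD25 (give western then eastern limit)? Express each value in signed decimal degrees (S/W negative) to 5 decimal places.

79.35000, 79.35833

Field M=12, J=9: +12·20° lon, +9·10° lat → SW at lon 60°, lat 0°.
Square 9, 7: +9·2° lon, +7·1° lat → SW at lon 78°, lat 7°.
Subsquare q=16, d=3: +16·0.0833333° lon, +3·0.0416667° lat → SW at lon 79.3333°, lat 7.125°.
Extended square 2, 5: +2·0.00833333° lon, +5·0.00416667° lat → SW at lon 79.35°, lat 7.14583°.
Cell spans 0.00833333° lon × 0.00416667° lat.
west 79.35000, east 79.35833.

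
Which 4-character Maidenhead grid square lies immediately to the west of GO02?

FO92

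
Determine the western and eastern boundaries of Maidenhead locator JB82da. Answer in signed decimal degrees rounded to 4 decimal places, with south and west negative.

16.2500, 16.3333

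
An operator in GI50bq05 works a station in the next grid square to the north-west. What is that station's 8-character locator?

Longitude extended square 0; −1 → -1, wraps to 9, carry into subsquare.
Longitude subsquare b = 1; −1 → 0 = a.
Latitude extended square 5; +1 → 6.

GI50aq96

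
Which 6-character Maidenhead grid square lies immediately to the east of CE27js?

CE27ks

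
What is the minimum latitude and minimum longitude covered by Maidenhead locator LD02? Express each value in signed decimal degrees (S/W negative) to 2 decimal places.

-58.00, 40.00

Field L=11, D=3: +11·20° lon, +3·10° lat → SW at lon 40°, lat -60°.
Square 0, 2: +0·2° lon, +2·1° lat → SW at lon 40°, lat -58°.
latitude -58.00, longitude 40.00.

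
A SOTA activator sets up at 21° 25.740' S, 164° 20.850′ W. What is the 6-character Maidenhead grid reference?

AG78tn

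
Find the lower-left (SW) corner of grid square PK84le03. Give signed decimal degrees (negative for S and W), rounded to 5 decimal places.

Field P=15, K=10: +15·20° lon, +10·10° lat → SW at lon 120°, lat 10°.
Square 8, 4: +8·2° lon, +4·1° lat → SW at lon 136°, lat 14°.
Subsquare l=11, e=4: +11·0.0833333° lon, +4·0.0416667° lat → SW at lon 136.917°, lat 14.1667°.
Extended square 0, 3: +0·0.00833333° lon, +3·0.00416667° lat → SW at lon 136.917°, lat 14.1792°.
latitude 14.17917, longitude 136.91667.

14.17917, 136.91667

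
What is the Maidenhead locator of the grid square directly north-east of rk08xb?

RK18ac

Longitude subsquare x = 23; +1 → 24, wraps to 0 = a, carry into square.
Longitude square 0; +1 → 1.
Latitude subsquare b = 1; +1 → 2 = c.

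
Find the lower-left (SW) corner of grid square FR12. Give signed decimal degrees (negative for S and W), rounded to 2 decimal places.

82.00, -78.00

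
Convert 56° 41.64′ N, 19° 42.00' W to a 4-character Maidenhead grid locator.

IO06

Shift to the Maidenhead origin (180°W, 90°S): lon 160.30, lat 146.69.
Field: 160.30/20 → 8 → I, 146.69/10 → 14 → O; chars IO.
Square: 0.30/2 → 0, 6.69/1 → 6; chars 06.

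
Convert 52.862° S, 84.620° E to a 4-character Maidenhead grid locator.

ND27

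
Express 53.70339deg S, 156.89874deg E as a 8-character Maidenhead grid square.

QD86kh71

Offset from 180°W / 90°S: lon 336.89874°, lat 36.29661°.
Field: 336.89874/20 → 16 → Q, 36.29661/10 → 3 → D; chars QD.
Square: 16.89874/2 → 8, 6.29661/1 → 6; chars 86.
Subsquare: 0.89874/0.0833333 → 10 → k, 0.29661/0.0416667 → 7 → h; chars kh.
Extended square: 0.06541/0.00833333 → 7, 0.00494/0.00416667 → 1; chars 71.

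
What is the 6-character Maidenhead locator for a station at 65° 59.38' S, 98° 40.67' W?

EC04pa

Add 180° to longitude and 90° to latitude: 81.3222, 24.0103.
Field: lon ⌊81.3222/20⌋ = 4 → E; lat ⌊24.0103/10⌋ = 2 → C.
Square: lon ⌊1.3222/2⌋ = 0; lat ⌊4.0103/1⌋ = 4.
Subsquare: lon ⌊1.3222/0.0833333⌋ = 15 → p; lat ⌊0.0103/0.0416667⌋ = 0 → a.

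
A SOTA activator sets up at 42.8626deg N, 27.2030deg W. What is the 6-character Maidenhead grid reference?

HN62ju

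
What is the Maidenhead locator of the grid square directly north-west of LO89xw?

Longitude subsquare x = 23; −1 → 22 = w.
Latitude subsquare w = 22; +1 → 23 = x.

LO89wx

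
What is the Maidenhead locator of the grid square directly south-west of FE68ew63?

FE68ew52

Longitude extended square 6; −1 → 5.
Latitude extended square 3; −1 → 2.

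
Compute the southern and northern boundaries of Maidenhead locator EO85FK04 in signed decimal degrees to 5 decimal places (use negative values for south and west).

Field E=4, O=14: +4·20° lon, +14·10° lat → SW at lon -100°, lat 50°.
Square 8, 5: +8·2° lon, +5·1° lat → SW at lon -84°, lat 55°.
Subsquare f=5, k=10: +5·0.0833333° lon, +10·0.0416667° lat → SW at lon -83.5833°, lat 55.4167°.
Extended square 0, 4: +0·0.00833333° lon, +4·0.00416667° lat → SW at lon -83.5833°, lat 55.4333°.
Cell spans 0.00833333° lon × 0.00416667° lat.
south 55.43333, north 55.43750.

55.43333, 55.43750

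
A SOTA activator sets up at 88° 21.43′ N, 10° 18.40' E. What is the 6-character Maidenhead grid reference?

JR58di

Add 180° to longitude and 90° to latitude: 190.3067, 178.3572.
Field: lon ⌊190.3067/20⌋ = 9 → J; lat ⌊178.3572/10⌋ = 17 → R.
Square: lon ⌊10.3067/2⌋ = 5; lat ⌊8.3572/1⌋ = 8.
Subsquare: lon ⌊0.3067/0.0833333⌋ = 3 → d; lat ⌊0.3572/0.0416667⌋ = 8 → i.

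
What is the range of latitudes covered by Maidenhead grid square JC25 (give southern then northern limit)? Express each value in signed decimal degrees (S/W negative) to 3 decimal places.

-65.000, -64.000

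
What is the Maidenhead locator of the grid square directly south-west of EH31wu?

EH31vt

Longitude subsquare w = 22; −1 → 21 = v.
Latitude subsquare u = 20; −1 → 19 = t.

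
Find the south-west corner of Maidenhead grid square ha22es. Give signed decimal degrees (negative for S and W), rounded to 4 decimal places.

-87.2500, -35.6667

Field H=7, A=0: +7·20° lon, +0·10° lat → SW at lon -40°, lat -90°.
Square 2, 2: +2·2° lon, +2·1° lat → SW at lon -36°, lat -88°.
Subsquare e=4, s=18: +4·0.0833333° lon, +18·0.0416667° lat → SW at lon -35.6667°, lat -87.25°.
latitude -87.2500, longitude -35.6667.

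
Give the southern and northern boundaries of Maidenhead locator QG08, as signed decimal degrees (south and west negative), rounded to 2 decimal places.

-22.00, -21.00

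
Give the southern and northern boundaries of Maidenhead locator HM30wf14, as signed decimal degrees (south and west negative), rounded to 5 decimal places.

30.22500, 30.22917

Field H=7, M=12: +7·20° lon, +12·10° lat → SW at lon -40°, lat 30°.
Square 3, 0: +3·2° lon, +0·1° lat → SW at lon -34°, lat 30°.
Subsquare w=22, f=5: +22·0.0833333° lon, +5·0.0416667° lat → SW at lon -32.1667°, lat 30.2083°.
Extended square 1, 4: +1·0.00833333° lon, +4·0.00416667° lat → SW at lon -32.1583°, lat 30.225°.
Cell spans 0.00833333° lon × 0.00416667° lat.
south 30.22500, north 30.22917.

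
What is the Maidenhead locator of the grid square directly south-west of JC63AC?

Longitude subsquare a = 0; −1 → -1, wraps to 23 = x, carry into square.
Longitude square 6; −1 → 5.
Latitude subsquare c = 2; −1 → 1 = b.

JC53xb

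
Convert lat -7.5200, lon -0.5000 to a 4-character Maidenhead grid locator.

Shift to the Maidenhead origin (180°W, 90°S): lon 179.50, lat 82.48.
Field (20°×10°, letters A–R): lon ⌊179.50/20⌋ = 8 → I; lat ⌊82.48/10⌋ = 8 → I.
Square (2°×1°, digits 0–9): lon ⌊19.50/2⌋ = 9; lat ⌊2.48/1⌋ = 2.

II92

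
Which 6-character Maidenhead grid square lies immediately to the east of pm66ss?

PM66ts

Longitude subsquare s = 18; +1 → 19 = t.
The latitude characters are unchanged.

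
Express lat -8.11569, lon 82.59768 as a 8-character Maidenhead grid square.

NI11hv12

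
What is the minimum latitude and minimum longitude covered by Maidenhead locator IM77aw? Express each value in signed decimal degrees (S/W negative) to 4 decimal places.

37.9167, -6.0000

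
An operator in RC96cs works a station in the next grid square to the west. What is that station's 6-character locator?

Longitude subsquare c = 2; −1 → 1 = b.
The latitude characters are unchanged.

RC96bs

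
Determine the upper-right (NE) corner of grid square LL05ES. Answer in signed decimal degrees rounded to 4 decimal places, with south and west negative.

Field L=11, L=11: +11·20° lon, +11·10° lat → SW at lon 40°, lat 20°.
Square 0, 5: +0·2° lon, +5·1° lat → SW at lon 40°, lat 25°.
Subsquare e=4, s=18: +4·0.0833333° lon, +18·0.0416667° lat → SW at lon 40.3333°, lat 25.75°.
Cell spans 0.0833333° lon × 0.0416667° lat. NE corner is SW corner plus one full cell.
latitude 25.7917, longitude 40.4167.

25.7917, 40.4167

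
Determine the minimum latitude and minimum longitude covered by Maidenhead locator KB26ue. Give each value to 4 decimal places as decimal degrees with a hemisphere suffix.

73.8333° S, 25.6667° E

Field K=10, B=1: +10·20° lon, +1·10° lat → SW at lon 20°, lat -80°.
Square 2, 6: +2·2° lon, +6·1° lat → SW at lon 24°, lat -74°.
Subsquare u=20, e=4: +20·0.0833333° lon, +4·0.0416667° lat → SW at lon 25.6667°, lat -73.8333°.
latitude 73.8333° S, longitude 25.6667° E.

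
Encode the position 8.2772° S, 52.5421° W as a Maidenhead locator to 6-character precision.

Shift to the Maidenhead origin (180°W, 90°S): lon 127.4579, lat 81.7228.
Field: lon ⌊127.4579/20⌋ = 6 → G; lat ⌊81.7228/10⌋ = 8 → I.
Square: lon ⌊7.4579/2⌋ = 3; lat ⌊1.7228/1⌋ = 1.
Subsquare: lon ⌊1.4579/0.0833333⌋ = 17 → r; lat ⌊0.7228/0.0416667⌋ = 17 → r.

GI31rr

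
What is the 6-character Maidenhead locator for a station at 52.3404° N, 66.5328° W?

Offset from 180°W / 90°S: lon 113.4672°, lat 142.3404°.
Field: lon ⌊113.4672/20⌋ = 5 → F; lat ⌊142.3404/10⌋ = 14 → O.
Square: lon ⌊13.4672/2⌋ = 6; lat ⌊2.3404/1⌋ = 2.
Subsquare: lon ⌊1.4672/0.0833333⌋ = 17 → r; lat ⌊0.3404/0.0416667⌋ = 8 → i.

FO62ri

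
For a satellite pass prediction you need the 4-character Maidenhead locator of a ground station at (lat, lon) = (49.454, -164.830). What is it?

AN79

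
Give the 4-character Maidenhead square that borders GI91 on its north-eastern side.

HI02

Longitude square 9; +1 → 10, wraps to 0, carry into field.
Longitude field G = 6; +1 → 7 = H.
Latitude square 1; +1 → 2.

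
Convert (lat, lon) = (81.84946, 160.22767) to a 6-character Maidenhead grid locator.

RR01cu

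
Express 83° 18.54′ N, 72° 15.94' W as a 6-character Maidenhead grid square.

FR33uh

Offset from 180°W / 90°S: lon 107.7343°, lat 173.3090°.
Field (20°×10°, letters A–R): 107.7343/20 → 5 → F, 173.3090/10 → 17 → R; chars FR.
Square (2°×1°, digits 0–9): 7.7343/2 → 3, 3.3090/1 → 3; chars 33.
Subsquare (5′×2.5′, letters a–x): 1.7343/0.0833333 → 20 → u, 0.3090/0.0416667 → 7 → h; chars uh.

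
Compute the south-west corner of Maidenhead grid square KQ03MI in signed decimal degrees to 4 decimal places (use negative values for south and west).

Field K=10, Q=16: +10·20° lon, +16·10° lat → SW at lon 20°, lat 70°.
Square 0, 3: +0·2° lon, +3·1° lat → SW at lon 20°, lat 73°.
Subsquare m=12, i=8: +12·0.0833333° lon, +8·0.0416667° lat → SW at lon 21°, lat 73.3333°.
latitude 73.3333, longitude 21.0000.

73.3333, 21.0000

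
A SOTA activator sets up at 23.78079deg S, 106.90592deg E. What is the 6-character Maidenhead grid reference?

Shift to the Maidenhead origin (180°W, 90°S): lon 286.9059, lat 66.2192.
Field: 286.9059/20 → 14 → O, 66.2192/10 → 6 → G; chars OG.
Square: 6.9059/2 → 3, 6.2192/1 → 6; chars 36.
Subsquare: 0.9059/0.0833333 → 10 → k, 0.2192/0.0416667 → 5 → f; chars kf.

OG36kf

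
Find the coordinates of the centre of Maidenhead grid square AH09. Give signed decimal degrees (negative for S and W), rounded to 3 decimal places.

-10.500, -179.000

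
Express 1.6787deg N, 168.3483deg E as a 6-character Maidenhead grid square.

RJ41eq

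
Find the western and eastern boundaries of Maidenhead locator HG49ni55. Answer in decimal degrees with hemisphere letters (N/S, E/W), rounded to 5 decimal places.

30.87500° W, 30.86667° W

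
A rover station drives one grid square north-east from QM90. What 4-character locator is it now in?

Longitude square 9; +1 → 10, wraps to 0, carry into field.
Longitude field Q = 16; +1 → 17 = R.
Latitude square 0; +1 → 1.

RM01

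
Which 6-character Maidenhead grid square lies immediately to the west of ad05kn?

AD05jn

Longitude subsquare k = 10; −1 → 9 = j.
The latitude characters are unchanged.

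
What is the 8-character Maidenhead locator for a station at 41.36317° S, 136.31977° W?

CE18up12

Offset from 180°W / 90°S: lon 43.68023°, lat 48.63683°.
Field: 43.68023/20 → 2 → C, 48.63683/10 → 4 → E; chars CE.
Square: 3.68023/2 → 1, 8.63683/1 → 8; chars 18.
Subsquare: 1.68023/0.0833333 → 20 → u, 0.63683/0.0416667 → 15 → p; chars up.
Extended square: 0.01356/0.00833333 → 1, 0.01183/0.00416667 → 2; chars 12.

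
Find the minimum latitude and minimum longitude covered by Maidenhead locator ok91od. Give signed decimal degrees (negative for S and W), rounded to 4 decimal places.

11.1250, 119.1667

Field O=14, K=10: +14·20° lon, +10·10° lat → SW at lon 100°, lat 10°.
Square 9, 1: +9·2° lon, +1·1° lat → SW at lon 118°, lat 11°.
Subsquare o=14, d=3: +14·0.0833333° lon, +3·0.0416667° lat → SW at lon 119.167°, lat 11.125°.
latitude 11.1250, longitude 119.1667.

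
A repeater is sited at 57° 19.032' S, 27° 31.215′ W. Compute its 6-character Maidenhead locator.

Shift to the Maidenhead origin (180°W, 90°S): lon 152.4797, lat 32.6828.
Field: 152.4797/20 → 7 → H, 32.6828/10 → 3 → D; chars HD.
Square: 12.4797/2 → 6, 2.6828/1 → 2; chars 62.
Subsquare: 0.4797/0.0833333 → 5 → f, 0.6828/0.0416667 → 16 → q; chars fq.

HD62fq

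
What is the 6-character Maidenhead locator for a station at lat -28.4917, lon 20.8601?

KG01km

Shift to the Maidenhead origin (180°W, 90°S): lon 200.8601, lat 61.5083.
Field: lon ⌊200.8601/20⌋ = 10 → K; lat ⌊61.5083/10⌋ = 6 → G.
Square: lon ⌊0.8601/2⌋ = 0; lat ⌊1.5083/1⌋ = 1.
Subsquare: lon ⌊0.8601/0.0833333⌋ = 10 → k; lat ⌊0.5083/0.0416667⌋ = 12 → m.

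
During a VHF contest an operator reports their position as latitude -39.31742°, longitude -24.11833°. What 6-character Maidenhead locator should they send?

Add 180° to longitude and 90° to latitude: 155.8817, 50.6826.
Field: lon ⌊155.8817/20⌋ = 7 → H; lat ⌊50.6826/10⌋ = 5 → F.
Square: lon ⌊15.8817/2⌋ = 7; lat ⌊0.6826/1⌋ = 0.
Subsquare: lon ⌊1.8817/0.0833333⌋ = 22 → w; lat ⌊0.6826/0.0416667⌋ = 16 → q.

HF70wq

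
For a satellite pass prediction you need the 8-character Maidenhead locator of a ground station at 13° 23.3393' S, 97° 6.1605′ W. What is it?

Add 180° to longitude and 90° to latitude: 82.89732, 76.61101.
Field (20°×10°, letters A–R): 82.89732/20 → 4 → E, 76.61101/10 → 7 → H; chars EH.
Square (2°×1°, digits 0–9): 2.89732/2 → 1, 6.61101/1 → 6; chars 16.
Subsquare (5′×2.5′, letters a–x): 0.89732/0.0833333 → 10 → k, 0.61101/0.0416667 → 14 → o; chars ko.
Extended square (30″×15″, digits 0–9): 0.06399/0.00833333 → 7, 0.02768/0.00416667 → 6; chars 76.

EH16ko76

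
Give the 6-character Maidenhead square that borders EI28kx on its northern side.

EI29ka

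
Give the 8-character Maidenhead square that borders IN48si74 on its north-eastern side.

Longitude extended square 7; +1 → 8.
Latitude extended square 4; +1 → 5.

IN48si85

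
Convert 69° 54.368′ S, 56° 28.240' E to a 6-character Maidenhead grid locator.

Offset from 180°W / 90°S: lon 236.4707°, lat 20.0939°.
Field: 236.4707/20 → 11 → L, 20.0939/10 → 2 → C; chars LC.
Square: 16.4707/2 → 8, 0.0939/1 → 0; chars 80.
Subsquare: 0.4707/0.0833333 → 5 → f, 0.0939/0.0416667 → 2 → c; chars fc.

LC80fc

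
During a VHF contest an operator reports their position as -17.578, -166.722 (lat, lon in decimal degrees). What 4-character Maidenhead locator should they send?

Shift to the Maidenhead origin (180°W, 90°S): lon 13.28, lat 72.42.
Field: 13.28/20 → 0 → A, 72.42/10 → 7 → H; chars AH.
Square: 13.28/2 → 6, 2.42/1 → 2; chars 62.

AH62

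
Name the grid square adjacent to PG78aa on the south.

Latitude subsquare a = 0; −1 → -1, wraps to 23 = x, carry into square.
Latitude square 8; −1 → 7.
The longitude characters are unchanged.

PG77ax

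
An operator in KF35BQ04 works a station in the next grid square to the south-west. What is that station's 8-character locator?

Longitude extended square 0; −1 → -1, wraps to 9, carry into subsquare.
Longitude subsquare b = 1; −1 → 0 = a.
Latitude extended square 4; −1 → 3.

KF35aq93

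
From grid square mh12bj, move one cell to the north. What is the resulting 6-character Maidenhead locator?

MH12bk

Latitude subsquare j = 9; +1 → 10 = k.
The longitude characters are unchanged.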